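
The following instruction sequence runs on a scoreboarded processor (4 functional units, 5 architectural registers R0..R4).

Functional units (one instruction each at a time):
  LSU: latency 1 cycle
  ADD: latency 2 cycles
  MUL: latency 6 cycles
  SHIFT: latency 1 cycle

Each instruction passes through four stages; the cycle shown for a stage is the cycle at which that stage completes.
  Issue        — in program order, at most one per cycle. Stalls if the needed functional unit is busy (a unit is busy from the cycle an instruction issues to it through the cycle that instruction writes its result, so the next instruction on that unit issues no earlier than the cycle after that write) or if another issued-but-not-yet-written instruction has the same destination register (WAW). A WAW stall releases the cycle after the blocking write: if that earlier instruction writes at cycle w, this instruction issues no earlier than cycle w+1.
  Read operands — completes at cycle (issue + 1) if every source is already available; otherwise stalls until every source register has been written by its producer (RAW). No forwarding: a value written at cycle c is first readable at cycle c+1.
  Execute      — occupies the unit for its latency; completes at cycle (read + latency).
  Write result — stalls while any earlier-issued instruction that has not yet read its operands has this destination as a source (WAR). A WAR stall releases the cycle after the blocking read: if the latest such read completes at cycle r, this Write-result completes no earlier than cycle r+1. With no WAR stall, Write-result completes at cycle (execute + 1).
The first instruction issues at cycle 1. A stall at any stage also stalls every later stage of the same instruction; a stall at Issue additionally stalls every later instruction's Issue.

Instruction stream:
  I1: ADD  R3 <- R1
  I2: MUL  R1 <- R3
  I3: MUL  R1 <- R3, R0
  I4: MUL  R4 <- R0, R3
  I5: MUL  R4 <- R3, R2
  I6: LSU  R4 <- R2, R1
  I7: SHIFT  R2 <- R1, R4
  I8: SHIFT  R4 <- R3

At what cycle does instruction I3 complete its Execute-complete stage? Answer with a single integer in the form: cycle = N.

  I1 | 1 | 2 | 4 | 5
  I2 | 2 | 6 | 12 | 13   RAW R3: wait I1 write@5
  I3 | 14 | 15 | 21 | 22   struct: MUL busy until I2 writes@13
  I4 | 23 | 24 | 30 | 31   struct: MUL busy until I3 writes@22
  I5 | 32 | 33 | 39 | 40   struct: MUL busy until I4 writes@31
  I6 | 41 | 42 | 43 | 44   WAW R4: wait I5 write@40
  I7 | 42 | 45 | 46 | 47   RAW R4: wait I6 write@44
  I8 | 48 | 49 | 50 | 51   struct: SHIFT busy until I7 writes@47

cycle = 21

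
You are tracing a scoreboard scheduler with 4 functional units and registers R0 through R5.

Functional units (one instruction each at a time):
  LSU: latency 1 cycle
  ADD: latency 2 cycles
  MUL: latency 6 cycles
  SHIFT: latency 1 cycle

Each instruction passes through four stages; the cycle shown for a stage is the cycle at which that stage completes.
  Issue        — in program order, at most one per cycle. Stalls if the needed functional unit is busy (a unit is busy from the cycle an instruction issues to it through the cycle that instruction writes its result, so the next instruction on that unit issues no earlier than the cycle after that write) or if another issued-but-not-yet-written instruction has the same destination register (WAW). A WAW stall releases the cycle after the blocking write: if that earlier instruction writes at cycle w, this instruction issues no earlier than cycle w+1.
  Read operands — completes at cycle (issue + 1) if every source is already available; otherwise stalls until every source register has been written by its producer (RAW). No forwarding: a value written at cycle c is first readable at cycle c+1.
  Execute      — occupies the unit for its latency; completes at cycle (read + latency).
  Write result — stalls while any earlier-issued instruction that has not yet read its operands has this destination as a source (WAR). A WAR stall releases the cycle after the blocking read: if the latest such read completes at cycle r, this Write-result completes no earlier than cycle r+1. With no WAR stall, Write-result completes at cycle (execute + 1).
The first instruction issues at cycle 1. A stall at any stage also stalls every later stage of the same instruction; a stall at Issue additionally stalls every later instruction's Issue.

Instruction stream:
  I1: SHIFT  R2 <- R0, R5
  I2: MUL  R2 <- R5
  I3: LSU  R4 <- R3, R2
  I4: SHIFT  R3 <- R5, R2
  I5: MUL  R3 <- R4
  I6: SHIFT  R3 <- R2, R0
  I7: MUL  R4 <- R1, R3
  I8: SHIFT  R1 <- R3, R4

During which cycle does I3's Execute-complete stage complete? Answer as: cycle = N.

cycle = 15

[1] I1 dispatched to SHIFT
[2] I1 operands ready
[3] I1 complete
[4] R2←I1
[5] I2 dispatched to MUL
[6] I2 operands ready, I3 dispatched to LSU
[7] I4 dispatched to SHIFT
[12] I2 complete
[13] R2←I2
[14] I3 operands ready, I4 operands ready
[15] I3 complete, I4 complete
[16] R4←I3, R3←I4
[17] I5 dispatched to MUL
[18] I5 operands ready
[24] I5 complete
[25] R3←I5
[26] I6 dispatched to SHIFT
[27] I6 operands ready, I7 dispatched to MUL
[28] I6 complete
[29] R3←I6
[30] I7 operands ready, I8 dispatched to SHIFT
[36] I7 complete
[37] R4←I7
[38] I8 operands ready
[39] I8 complete
[40] R1←I8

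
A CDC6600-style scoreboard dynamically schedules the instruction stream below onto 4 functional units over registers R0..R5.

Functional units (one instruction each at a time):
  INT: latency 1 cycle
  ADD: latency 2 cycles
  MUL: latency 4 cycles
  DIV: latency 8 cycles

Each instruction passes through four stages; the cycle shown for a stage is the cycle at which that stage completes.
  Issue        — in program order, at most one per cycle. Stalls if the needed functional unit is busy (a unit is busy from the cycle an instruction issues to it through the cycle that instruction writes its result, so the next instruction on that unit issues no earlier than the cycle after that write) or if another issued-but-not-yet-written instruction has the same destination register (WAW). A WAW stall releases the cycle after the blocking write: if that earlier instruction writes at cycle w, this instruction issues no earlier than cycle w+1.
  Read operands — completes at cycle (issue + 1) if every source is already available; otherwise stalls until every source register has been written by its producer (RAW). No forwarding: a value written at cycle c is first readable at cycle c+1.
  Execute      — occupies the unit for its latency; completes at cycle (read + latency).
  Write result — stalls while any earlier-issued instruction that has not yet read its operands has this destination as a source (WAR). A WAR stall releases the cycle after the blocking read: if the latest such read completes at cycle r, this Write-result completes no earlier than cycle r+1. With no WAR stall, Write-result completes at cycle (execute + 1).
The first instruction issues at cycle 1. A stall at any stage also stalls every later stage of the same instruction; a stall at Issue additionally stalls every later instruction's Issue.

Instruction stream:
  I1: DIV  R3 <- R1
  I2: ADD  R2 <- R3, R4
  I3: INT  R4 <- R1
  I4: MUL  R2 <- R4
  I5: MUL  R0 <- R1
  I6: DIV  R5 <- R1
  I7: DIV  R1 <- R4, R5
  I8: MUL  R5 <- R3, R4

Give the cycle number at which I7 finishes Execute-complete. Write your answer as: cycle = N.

cycle = 44

t=1  I1 issues→DIV
t=2  I1 reads, I2 issues→ADD
t=3  I3 issues→INT
t=4  I3 reads
t=5  I3 exec-done
t=10  I1 exec-done
t=11  I1 writes R3
t=12  I2 reads
t=13  I3 writes R4
t=14  I2 exec-done
t=15  I2 writes R2
t=16  I4 issues→MUL
t=17  I4 reads
t=21  I4 exec-done
t=22  I4 writes R2
t=23  I5 issues→MUL
t=24  I5 reads, I6 issues→DIV
t=25  I6 reads
t=28  I5 exec-done
t=29  I5 writes R0
t=33  I6 exec-done
t=34  I6 writes R5
t=35  I7 issues→DIV
t=36  I7 reads, I8 issues→MUL
t=37  I8 reads
t=41  I8 exec-done
t=42  I8 writes R5
t=44  I7 exec-done
t=45  I7 writes R1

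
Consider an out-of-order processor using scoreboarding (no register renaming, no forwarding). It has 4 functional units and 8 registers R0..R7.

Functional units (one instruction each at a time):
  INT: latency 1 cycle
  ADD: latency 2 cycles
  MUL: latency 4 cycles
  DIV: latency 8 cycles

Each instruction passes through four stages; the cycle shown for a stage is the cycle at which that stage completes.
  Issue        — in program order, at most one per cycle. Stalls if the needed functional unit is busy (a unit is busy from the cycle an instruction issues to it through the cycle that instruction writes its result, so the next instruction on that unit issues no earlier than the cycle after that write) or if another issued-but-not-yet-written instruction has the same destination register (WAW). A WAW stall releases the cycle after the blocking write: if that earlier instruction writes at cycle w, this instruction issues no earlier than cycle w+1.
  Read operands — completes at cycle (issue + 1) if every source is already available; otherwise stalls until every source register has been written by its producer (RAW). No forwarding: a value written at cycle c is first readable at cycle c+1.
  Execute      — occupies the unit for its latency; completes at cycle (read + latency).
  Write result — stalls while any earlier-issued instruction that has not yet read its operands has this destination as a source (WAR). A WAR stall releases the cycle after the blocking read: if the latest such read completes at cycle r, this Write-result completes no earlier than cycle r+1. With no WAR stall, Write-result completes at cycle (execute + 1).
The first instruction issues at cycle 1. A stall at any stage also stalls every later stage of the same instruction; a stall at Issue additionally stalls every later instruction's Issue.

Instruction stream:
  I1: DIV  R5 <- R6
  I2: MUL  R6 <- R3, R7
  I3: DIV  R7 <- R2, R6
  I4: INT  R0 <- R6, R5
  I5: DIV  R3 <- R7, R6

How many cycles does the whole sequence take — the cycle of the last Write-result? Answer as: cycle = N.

cycle = 33

c1: issue I1 (DIV)
c2: I1 read-ops | issue I2 (MUL)
c3: I2 read-ops
c7: I2 finished on MUL
c8: I2→R6
c10: I1 finished on DIV
c11: I1→R5
c12: issue I3 (DIV)
c13: I3 read-ops | issue I4 (INT)
c14: I4 read-ops
c15: I4 finished on INT
c16: I4→R0
c21: I3 finished on DIV
c22: I3→R7
c23: issue I5 (DIV)
c24: I5 read-ops
c32: I5 finished on DIV
c33: I5→R3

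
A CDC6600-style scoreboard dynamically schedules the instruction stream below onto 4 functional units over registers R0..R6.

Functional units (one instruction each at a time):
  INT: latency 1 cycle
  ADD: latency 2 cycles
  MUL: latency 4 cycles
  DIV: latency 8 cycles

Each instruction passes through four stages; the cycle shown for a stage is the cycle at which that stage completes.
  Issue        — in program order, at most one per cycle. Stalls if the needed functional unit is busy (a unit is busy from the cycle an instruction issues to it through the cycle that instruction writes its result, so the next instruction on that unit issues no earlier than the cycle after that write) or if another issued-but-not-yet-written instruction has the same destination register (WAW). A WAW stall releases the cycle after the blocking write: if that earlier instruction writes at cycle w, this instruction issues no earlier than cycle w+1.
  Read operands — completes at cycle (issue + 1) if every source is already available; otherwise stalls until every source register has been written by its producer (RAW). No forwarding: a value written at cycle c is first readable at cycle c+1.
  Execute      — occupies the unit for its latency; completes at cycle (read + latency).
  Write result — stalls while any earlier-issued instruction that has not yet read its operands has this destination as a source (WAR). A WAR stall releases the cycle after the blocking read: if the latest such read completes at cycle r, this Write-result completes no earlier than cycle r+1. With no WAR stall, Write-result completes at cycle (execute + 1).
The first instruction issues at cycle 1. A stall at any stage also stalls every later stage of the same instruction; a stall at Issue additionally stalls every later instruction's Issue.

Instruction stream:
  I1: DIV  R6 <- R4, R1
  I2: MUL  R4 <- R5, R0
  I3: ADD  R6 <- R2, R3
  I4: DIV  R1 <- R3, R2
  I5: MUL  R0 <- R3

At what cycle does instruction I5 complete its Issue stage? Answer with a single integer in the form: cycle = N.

[1] I1 issues→DIV
[2] I1 reads; I2 issues→MUL
[3] I2 reads
[7] I2 exec-done
[8] I2 writes R4
[10] I1 exec-done
[11] I1 writes R6
[12] I3 issues→ADD
[13] I3 reads; I4 issues→DIV
[14] I4 reads; I5 issues→MUL
[15] I3 exec-done; I5 reads
[16] I3 writes R6
[19] I5 exec-done
[20] I5 writes R0
[22] I4 exec-done
[23] I4 writes R1

cycle = 14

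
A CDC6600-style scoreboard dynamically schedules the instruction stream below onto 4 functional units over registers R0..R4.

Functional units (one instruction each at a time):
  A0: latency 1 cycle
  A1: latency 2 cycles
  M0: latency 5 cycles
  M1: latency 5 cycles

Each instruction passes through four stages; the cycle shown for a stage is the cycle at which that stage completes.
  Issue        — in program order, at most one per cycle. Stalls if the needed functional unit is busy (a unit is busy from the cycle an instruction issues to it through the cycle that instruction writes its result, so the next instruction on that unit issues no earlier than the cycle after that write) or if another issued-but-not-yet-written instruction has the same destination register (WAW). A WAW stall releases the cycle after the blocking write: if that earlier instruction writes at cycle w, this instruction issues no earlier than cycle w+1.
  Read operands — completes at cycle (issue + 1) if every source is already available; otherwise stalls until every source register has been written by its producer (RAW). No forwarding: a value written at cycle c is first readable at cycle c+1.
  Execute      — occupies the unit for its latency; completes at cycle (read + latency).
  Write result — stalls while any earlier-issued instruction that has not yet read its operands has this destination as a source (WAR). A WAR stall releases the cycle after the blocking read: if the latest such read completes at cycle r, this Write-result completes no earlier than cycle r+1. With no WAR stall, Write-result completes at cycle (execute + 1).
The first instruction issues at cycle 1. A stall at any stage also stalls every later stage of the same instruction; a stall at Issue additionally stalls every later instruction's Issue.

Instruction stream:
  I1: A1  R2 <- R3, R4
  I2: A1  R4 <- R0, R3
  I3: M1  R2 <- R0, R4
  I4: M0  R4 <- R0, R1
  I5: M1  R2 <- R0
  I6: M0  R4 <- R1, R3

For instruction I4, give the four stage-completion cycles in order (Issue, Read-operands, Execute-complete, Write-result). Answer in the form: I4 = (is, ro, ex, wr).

1) issue 1, read 2, done 4, write 5
2) issue 6, read 7, done 9, write 10  <struct: A1 busy until I1 writes@5>
3) issue 7, read 11, done 16, write 17  <RAW R4: wait I2 write@10>
4) issue 11, read 12, done 17, write 18  <WAW R4: wait I2 write@10>
5) issue 18, read 19, done 24, write 25  <struct: M1 busy until I3 writes@17>
6) issue 19, read 20, done 25, write 26

I4 = (11, 12, 17, 18)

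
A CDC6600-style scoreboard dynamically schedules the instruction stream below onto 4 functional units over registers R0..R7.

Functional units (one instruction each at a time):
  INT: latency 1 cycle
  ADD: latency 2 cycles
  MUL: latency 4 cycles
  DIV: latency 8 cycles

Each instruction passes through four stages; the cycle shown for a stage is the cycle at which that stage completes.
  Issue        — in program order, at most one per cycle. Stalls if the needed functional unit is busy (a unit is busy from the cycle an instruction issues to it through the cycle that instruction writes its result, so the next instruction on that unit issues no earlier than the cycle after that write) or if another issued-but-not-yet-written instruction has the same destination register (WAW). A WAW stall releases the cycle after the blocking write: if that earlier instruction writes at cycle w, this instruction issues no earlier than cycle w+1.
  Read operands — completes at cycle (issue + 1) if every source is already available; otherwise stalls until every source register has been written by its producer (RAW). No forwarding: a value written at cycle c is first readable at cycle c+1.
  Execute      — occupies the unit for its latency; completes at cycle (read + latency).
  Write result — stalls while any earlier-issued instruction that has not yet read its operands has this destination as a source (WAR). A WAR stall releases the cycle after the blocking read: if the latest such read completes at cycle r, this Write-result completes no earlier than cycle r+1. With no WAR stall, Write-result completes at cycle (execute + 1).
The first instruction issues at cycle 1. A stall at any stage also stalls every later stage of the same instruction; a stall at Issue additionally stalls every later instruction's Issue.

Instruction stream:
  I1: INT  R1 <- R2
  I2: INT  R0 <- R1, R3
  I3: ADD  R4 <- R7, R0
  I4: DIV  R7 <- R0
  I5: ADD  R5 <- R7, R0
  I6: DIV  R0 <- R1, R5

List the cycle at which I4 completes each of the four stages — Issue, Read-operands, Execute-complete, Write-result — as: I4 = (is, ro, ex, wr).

I4 = (7, 9, 17, 18)

t=1  I1 dispatched to INT
t=2  I1 operands ready
t=3  I1 complete
t=4  R1←I1
t=5  I2 dispatched to INT
t=6  I2 operands ready, I3 dispatched to ADD
t=7  I2 complete, I4 dispatched to DIV
t=8  R0←I2
t=9  I3 operands ready, I4 operands ready
t=11  I3 complete
t=12  R4←I3
t=13  I5 dispatched to ADD
t=17  I4 complete
t=18  R7←I4
t=19  I5 operands ready, I6 dispatched to DIV
t=21  I5 complete
t=22  R5←I5
t=23  I6 operands ready
t=31  I6 complete
t=32  R0←I6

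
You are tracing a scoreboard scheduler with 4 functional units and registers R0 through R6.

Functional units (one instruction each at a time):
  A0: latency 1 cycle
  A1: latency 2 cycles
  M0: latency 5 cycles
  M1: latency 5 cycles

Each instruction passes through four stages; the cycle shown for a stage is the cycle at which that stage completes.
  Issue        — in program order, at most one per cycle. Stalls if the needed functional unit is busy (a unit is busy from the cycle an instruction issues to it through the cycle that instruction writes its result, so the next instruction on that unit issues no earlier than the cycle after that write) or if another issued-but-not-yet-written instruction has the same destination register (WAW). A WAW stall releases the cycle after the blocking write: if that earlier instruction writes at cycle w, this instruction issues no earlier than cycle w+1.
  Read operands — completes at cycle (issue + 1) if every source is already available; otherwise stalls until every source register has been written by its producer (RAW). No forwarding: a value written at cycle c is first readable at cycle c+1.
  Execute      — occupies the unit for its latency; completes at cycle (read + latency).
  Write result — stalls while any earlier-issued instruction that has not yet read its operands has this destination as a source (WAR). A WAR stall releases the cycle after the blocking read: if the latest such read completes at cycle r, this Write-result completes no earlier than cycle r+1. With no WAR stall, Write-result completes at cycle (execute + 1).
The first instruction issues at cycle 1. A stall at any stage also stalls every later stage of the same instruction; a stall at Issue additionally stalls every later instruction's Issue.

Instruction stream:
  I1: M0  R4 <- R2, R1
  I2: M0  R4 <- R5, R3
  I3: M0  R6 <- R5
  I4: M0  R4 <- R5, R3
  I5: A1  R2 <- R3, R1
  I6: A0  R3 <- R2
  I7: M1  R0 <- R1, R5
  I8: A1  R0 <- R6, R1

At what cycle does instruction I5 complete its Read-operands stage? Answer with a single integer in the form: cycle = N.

cycle = 27

t=1  issue I1 (M0)
t=2  I1 read-ops
t=7  I1 finished on M0
t=8  I1→R4
t=9  issue I2 (M0)
t=10  I2 read-ops
t=15  I2 finished on M0
t=16  I2→R4
t=17  issue I3 (M0)
t=18  I3 read-ops
t=23  I3 finished on M0
t=24  I3→R6
t=25  issue I4 (M0)
t=26  I4 read-ops · issue I5 (A1)
t=27  I5 read-ops · issue I6 (A0)
t=28  issue I7 (M1)
t=29  I5 finished on A1 · I7 read-ops
t=30  I5→R2
t=31  I4 finished on M0 · I6 read-ops
t=32  I4→R4 · I6 finished on A0
t=33  I6→R3
t=34  I7 finished on M1
t=35  I7→R0
t=36  issue I8 (A1)
t=37  I8 read-ops
t=39  I8 finished on A1
t=40  I8→R0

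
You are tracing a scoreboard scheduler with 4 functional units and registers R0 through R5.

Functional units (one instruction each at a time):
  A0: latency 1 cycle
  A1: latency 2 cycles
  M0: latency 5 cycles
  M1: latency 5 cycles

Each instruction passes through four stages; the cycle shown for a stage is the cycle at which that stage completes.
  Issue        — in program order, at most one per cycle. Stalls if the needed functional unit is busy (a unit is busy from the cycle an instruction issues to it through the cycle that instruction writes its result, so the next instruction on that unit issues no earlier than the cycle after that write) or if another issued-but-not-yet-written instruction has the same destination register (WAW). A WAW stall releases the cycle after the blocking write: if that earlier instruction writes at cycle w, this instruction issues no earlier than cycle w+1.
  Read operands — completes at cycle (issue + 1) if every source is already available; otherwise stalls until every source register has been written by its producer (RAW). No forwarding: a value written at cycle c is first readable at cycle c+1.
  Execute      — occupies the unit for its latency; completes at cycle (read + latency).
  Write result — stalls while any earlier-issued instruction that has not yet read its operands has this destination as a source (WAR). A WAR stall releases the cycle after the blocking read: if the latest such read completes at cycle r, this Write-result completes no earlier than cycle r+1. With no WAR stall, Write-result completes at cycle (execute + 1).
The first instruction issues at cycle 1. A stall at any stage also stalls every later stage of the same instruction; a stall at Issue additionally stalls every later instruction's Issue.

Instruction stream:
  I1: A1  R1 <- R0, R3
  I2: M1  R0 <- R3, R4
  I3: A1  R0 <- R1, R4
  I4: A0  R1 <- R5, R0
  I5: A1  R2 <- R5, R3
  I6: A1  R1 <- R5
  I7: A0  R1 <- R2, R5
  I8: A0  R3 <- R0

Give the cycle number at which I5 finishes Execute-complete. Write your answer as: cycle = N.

cycle = 18

[1] issue I1 (A1)
[2] I1 read-ops | issue I2 (M1)
[3] I2 read-ops
[4] I1 finished on A1
[5] I1→R1
[8] I2 finished on M1
[9] I2→R0
[10] issue I3 (A1)
[11] I3 read-ops | issue I4 (A0)
[13] I3 finished on A1
[14] I3→R0
[15] I4 read-ops | issue I5 (A1)
[16] I4 finished on A0 | I5 read-ops
[17] I4→R1
[18] I5 finished on A1
[19] I5→R2
[20] issue I6 (A1)
[21] I6 read-ops
[23] I6 finished on A1
[24] I6→R1
[25] issue I7 (A0)
[26] I7 read-ops
[27] I7 finished on A0
[28] I7→R1
[29] issue I8 (A0)
[30] I8 read-ops
[31] I8 finished on A0
[32] I8→R3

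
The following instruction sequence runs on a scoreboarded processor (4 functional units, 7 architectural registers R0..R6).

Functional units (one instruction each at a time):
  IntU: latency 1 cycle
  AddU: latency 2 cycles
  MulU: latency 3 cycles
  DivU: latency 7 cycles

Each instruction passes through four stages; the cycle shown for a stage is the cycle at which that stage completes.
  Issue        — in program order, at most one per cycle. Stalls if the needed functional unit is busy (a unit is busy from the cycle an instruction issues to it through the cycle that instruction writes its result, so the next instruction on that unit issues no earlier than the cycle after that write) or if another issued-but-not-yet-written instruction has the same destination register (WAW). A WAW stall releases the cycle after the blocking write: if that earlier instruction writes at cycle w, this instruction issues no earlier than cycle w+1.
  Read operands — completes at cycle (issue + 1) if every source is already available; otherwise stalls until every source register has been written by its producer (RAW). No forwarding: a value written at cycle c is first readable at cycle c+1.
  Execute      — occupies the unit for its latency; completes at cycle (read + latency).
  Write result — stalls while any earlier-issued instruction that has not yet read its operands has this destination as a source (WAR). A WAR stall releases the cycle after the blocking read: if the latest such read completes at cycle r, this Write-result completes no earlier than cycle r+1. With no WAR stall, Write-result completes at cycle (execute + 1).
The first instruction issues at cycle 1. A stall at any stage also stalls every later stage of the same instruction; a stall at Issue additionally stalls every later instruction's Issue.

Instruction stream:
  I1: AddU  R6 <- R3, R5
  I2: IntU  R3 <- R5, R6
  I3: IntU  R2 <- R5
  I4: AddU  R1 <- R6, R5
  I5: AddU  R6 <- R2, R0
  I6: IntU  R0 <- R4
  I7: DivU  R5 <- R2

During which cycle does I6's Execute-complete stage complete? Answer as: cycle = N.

cycle = 18

t=1  I1 dispatched to AddU
t=2  I1 operands ready, I2 dispatched to IntU
t=4  I1 complete
t=5  R6←I1
t=6  I2 operands ready
t=7  I2 complete
t=8  R3←I2
t=9  I3 dispatched to IntU
t=10  I3 operands ready, I4 dispatched to AddU
t=11  I3 complete, I4 operands ready
t=12  R2←I3
t=13  I4 complete
t=14  R1←I4
t=15  I5 dispatched to AddU
t=16  I5 operands ready, I6 dispatched to IntU
t=17  I6 operands ready, I7 dispatched to DivU
t=18  I5 complete, I6 complete, I7 operands ready
t=19  R6←I5, R0←I6
t=25  I7 complete
t=26  R5←I7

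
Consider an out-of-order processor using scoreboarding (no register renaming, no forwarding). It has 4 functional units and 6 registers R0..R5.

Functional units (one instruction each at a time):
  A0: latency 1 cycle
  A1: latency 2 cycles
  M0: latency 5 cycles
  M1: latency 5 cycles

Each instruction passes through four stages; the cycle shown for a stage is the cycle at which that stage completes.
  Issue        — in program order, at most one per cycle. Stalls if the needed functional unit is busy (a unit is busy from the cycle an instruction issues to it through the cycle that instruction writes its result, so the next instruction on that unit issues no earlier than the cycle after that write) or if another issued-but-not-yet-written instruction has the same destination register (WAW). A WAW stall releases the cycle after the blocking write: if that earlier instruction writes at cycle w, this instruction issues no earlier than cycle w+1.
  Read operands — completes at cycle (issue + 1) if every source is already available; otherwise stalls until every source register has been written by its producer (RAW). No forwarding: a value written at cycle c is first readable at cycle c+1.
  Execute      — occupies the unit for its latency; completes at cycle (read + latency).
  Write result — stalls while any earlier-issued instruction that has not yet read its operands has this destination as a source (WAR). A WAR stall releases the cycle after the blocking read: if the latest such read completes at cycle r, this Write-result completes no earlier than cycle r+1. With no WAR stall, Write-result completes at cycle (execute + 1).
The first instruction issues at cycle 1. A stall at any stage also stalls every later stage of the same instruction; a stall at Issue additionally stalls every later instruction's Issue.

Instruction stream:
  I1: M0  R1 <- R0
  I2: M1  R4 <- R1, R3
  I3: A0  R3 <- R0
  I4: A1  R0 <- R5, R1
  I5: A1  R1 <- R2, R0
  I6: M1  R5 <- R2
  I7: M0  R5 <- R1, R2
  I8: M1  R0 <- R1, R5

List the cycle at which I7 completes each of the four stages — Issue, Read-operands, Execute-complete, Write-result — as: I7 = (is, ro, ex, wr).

c1: issue I1 (M0)
c2: I1 read-ops | issue I2 (M1)
c3: issue I3 (A0)
c4: I3 read-ops | issue I4 (A1)
c5: I3 finished on A0
c7: I1 finished on M0
c8: I1→R1
c9: I2 read-ops | I4 read-ops
c10: I3→R3
c11: I4 finished on A1
c12: I4→R0
c13: issue I5 (A1)
c14: I2 finished on M1 | I5 read-ops
c15: I2→R4
c16: I5 finished on A1 | issue I6 (M1)
c17: I5→R1 | I6 read-ops
c22: I6 finished on M1
c23: I6→R5
c24: issue I7 (M0)
c25: I7 read-ops | issue I8 (M1)
c30: I7 finished on M0
c31: I7→R5
c32: I8 read-ops
c37: I8 finished on M1
c38: I8→R0

I7 = (24, 25, 30, 31)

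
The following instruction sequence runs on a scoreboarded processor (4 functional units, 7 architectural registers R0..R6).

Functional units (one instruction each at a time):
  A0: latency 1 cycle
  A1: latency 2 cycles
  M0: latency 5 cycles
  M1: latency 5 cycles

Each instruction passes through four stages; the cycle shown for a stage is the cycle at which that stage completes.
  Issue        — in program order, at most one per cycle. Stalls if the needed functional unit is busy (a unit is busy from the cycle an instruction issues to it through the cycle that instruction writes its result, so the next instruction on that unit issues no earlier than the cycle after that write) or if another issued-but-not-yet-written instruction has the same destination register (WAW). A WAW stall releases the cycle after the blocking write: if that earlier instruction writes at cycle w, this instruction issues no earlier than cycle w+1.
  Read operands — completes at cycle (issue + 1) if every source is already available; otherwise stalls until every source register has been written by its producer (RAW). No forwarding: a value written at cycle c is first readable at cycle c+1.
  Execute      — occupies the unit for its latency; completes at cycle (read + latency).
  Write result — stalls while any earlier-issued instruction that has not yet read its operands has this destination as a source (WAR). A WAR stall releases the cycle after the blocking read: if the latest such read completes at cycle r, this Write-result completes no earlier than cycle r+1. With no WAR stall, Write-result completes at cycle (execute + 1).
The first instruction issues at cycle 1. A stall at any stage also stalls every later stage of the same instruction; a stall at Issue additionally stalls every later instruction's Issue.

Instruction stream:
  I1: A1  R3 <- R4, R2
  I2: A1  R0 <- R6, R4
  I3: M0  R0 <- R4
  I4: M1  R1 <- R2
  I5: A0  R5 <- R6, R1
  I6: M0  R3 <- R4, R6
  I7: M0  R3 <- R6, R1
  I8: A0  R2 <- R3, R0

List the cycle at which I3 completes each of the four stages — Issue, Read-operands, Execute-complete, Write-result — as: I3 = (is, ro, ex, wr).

t=1  I1→A1
t=2  I1 RO
t=4  I1 EX
t=5  I1 WR R3
t=6  I2→A1
t=7  I2 RO
t=9  I2 EX
t=10  I2 WR R0
t=11  I3→M0
t=12  I3 RO · I4→M1
t=13  I4 RO · I5→A0
t=17  I3 EX
t=18  I3 WR R0 · I4 EX
t=19  I4 WR R1 · I6→M0
t=20  I5 RO · I6 RO
t=21  I5 EX
t=22  I5 WR R5
t=25  I6 EX
t=26  I6 WR R3
t=27  I7→M0
t=28  I7 RO · I8→A0
t=33  I7 EX
t=34  I7 WR R3
t=35  I8 RO
t=36  I8 EX
t=37  I8 WR R2

I3 = (11, 12, 17, 18)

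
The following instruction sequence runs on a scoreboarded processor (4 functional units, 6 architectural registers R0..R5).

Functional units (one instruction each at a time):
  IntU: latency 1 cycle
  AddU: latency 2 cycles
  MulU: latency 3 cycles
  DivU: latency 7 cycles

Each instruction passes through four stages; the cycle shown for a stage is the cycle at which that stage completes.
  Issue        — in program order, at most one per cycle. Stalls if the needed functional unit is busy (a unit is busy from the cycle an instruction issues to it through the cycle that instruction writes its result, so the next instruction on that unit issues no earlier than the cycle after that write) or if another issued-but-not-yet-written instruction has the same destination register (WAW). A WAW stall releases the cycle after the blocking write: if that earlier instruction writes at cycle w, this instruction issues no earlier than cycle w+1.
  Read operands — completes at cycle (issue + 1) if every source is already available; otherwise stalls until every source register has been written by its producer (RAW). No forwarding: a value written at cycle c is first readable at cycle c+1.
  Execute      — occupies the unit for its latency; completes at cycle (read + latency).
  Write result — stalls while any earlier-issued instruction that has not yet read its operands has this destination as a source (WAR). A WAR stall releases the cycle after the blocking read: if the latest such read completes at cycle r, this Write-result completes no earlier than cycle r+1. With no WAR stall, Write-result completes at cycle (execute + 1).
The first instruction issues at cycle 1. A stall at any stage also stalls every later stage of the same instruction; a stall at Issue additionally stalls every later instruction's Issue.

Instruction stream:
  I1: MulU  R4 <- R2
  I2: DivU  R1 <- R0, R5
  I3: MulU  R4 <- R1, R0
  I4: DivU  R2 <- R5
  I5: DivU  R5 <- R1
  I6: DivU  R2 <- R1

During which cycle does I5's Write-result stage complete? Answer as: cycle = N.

cycle = 31

[1] I1→MulU
[2] I1 RO | I2→DivU
[3] I2 RO
[5] I1 EX
[6] I1 WR R4
[7] I3→MulU
[10] I2 EX
[11] I2 WR R1
[12] I3 RO | I4→DivU
[13] I4 RO
[15] I3 EX
[16] I3 WR R4
[20] I4 EX
[21] I4 WR R2
[22] I5→DivU
[23] I5 RO
[30] I5 EX
[31] I5 WR R5
[32] I6→DivU
[33] I6 RO
[40] I6 EX
[41] I6 WR R2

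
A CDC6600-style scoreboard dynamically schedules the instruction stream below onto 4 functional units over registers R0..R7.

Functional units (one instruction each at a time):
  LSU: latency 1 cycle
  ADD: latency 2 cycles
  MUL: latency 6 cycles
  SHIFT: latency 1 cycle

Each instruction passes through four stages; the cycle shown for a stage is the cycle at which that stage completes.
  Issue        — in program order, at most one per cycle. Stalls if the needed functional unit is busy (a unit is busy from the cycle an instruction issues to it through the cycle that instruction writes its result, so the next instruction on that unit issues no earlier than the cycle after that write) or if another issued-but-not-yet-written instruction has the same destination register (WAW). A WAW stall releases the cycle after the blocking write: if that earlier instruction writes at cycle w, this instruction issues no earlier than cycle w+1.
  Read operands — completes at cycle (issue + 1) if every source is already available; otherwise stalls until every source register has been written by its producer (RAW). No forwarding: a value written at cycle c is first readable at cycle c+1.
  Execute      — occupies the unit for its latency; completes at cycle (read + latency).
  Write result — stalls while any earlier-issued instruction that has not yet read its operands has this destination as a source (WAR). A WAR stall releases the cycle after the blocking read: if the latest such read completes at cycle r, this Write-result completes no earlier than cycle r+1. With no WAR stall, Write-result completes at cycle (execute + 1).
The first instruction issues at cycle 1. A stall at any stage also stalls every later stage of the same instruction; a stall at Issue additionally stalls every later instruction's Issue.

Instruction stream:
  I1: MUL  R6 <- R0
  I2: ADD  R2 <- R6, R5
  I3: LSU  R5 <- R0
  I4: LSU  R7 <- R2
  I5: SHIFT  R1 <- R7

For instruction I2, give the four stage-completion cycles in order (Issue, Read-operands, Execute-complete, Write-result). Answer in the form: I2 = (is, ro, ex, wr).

I2 = (2, 10, 12, 13)

cycle 1: issue I1 (MUL)
cycle 2: I1 read-ops, issue I2 (ADD)
cycle 3: issue I3 (LSU)
cycle 4: I3 read-ops
cycle 5: I3 finished on LSU
cycle 8: I1 finished on MUL
cycle 9: I1→R6
cycle 10: I2 read-ops
cycle 11: I3→R5
cycle 12: I2 finished on ADD, issue I4 (LSU)
cycle 13: I2→R2, issue I5 (SHIFT)
cycle 14: I4 read-ops
cycle 15: I4 finished on LSU
cycle 16: I4→R7
cycle 17: I5 read-ops
cycle 18: I5 finished on SHIFT
cycle 19: I5→R1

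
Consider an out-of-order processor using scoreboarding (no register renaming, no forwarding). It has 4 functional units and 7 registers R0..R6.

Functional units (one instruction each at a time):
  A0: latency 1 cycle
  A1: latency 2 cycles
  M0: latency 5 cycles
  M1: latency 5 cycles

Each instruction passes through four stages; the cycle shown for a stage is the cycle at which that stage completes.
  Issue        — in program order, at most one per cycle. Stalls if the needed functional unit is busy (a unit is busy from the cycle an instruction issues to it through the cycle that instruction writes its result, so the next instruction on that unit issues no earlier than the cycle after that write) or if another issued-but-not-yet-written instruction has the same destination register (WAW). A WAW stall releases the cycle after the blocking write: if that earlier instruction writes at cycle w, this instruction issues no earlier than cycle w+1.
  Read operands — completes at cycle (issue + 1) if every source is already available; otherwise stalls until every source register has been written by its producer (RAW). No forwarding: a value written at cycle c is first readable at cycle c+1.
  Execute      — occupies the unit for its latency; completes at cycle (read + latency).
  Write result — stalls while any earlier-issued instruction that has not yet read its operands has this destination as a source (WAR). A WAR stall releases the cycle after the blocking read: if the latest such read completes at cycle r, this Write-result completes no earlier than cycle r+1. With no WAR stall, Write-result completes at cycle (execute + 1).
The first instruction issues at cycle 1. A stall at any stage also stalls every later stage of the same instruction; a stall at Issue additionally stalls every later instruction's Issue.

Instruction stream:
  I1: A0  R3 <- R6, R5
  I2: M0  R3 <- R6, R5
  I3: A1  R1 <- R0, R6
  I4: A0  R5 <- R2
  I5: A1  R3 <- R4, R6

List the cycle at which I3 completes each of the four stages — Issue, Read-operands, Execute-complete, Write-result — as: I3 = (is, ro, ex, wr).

I3 = (6, 7, 9, 10)

c1: I1 issues→A0
c2: I1 reads
c3: I1 exec-done
c4: I1 writes R3
c5: I2 issues→M0
c6: I2 reads; I3 issues→A1
c7: I3 reads; I4 issues→A0
c8: I4 reads
c9: I3 exec-done; I4 exec-done
c10: I3 writes R1; I4 writes R5
c11: I2 exec-done
c12: I2 writes R3
c13: I5 issues→A1
c14: I5 reads
c16: I5 exec-done
c17: I5 writes R3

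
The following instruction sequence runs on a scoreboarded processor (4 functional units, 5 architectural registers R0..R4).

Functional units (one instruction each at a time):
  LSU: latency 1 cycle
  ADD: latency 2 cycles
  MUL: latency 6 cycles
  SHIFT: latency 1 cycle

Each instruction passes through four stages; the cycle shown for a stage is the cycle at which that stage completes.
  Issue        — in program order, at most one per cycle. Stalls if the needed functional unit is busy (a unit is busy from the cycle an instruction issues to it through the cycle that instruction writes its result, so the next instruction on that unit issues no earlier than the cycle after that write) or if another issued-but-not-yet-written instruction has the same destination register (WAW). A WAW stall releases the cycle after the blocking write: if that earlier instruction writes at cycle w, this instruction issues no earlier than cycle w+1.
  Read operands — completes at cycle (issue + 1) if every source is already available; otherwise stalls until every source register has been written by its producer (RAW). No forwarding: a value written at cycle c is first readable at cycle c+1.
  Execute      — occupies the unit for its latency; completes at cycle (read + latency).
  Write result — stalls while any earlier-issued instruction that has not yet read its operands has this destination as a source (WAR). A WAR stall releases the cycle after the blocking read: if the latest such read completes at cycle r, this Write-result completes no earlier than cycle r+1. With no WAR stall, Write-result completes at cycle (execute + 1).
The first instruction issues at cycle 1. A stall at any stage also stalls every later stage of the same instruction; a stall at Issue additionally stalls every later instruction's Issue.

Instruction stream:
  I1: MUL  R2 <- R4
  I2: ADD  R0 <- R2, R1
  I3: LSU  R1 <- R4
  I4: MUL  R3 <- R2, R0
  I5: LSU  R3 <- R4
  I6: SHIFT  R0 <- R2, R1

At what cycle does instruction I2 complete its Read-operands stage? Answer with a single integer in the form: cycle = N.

cycle = 10

[1] issue I1 (MUL)
[2] I1 read-ops · issue I2 (ADD)
[3] issue I3 (LSU)
[4] I3 read-ops
[5] I3 finished on LSU
[8] I1 finished on MUL
[9] I1→R2
[10] I2 read-ops · issue I4 (MUL)
[11] I3→R1
[12] I2 finished on ADD
[13] I2→R0
[14] I4 read-ops
[20] I4 finished on MUL
[21] I4→R3
[22] issue I5 (LSU)
[23] I5 read-ops · issue I6 (SHIFT)
[24] I5 finished on LSU · I6 read-ops
[25] I5→R3 · I6 finished on SHIFT
[26] I6→R0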